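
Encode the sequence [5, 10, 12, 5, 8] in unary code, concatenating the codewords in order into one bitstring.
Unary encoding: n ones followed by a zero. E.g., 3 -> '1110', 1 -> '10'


Encode each number as n ones followed by a terminating 0:
  5 -> 111110 (6 bits)
  10 -> 11111111110 (11 bits)
  12 -> 1111111111110 (13 bits)
  5 -> 111110 (6 bits)
  8 -> 111111110 (9 bits)
Total length = 6 + 11 + 13 + 6 + 9 = 45 bits.

Unary([5, 10, 12, 5, 8]) = 111110111111111101111111111110111110111111110 (45 bits)


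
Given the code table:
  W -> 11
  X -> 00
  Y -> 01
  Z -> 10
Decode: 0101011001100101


Decoding:
01 -> Y
01 -> Y
01 -> Y
10 -> Z
01 -> Y
10 -> Z
01 -> Y
01 -> Y


Result: YYYZYZYY


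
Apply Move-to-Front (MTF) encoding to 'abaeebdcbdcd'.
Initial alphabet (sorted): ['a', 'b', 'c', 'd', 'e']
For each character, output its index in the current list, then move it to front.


MTF encoding:
'a': index 0 in ['a', 'b', 'c', 'd', 'e'] -> ['a', 'b', 'c', 'd', 'e']
'b': index 1 in ['a', 'b', 'c', 'd', 'e'] -> ['b', 'a', 'c', 'd', 'e']
'a': index 1 in ['b', 'a', 'c', 'd', 'e'] -> ['a', 'b', 'c', 'd', 'e']
'e': index 4 in ['a', 'b', 'c', 'd', 'e'] -> ['e', 'a', 'b', 'c', 'd']
'e': index 0 in ['e', 'a', 'b', 'c', 'd'] -> ['e', 'a', 'b', 'c', 'd']
'b': index 2 in ['e', 'a', 'b', 'c', 'd'] -> ['b', 'e', 'a', 'c', 'd']
'd': index 4 in ['b', 'e', 'a', 'c', 'd'] -> ['d', 'b', 'e', 'a', 'c']
'c': index 4 in ['d', 'b', 'e', 'a', 'c'] -> ['c', 'd', 'b', 'e', 'a']
'b': index 2 in ['c', 'd', 'b', 'e', 'a'] -> ['b', 'c', 'd', 'e', 'a']
'd': index 2 in ['b', 'c', 'd', 'e', 'a'] -> ['d', 'b', 'c', 'e', 'a']
'c': index 2 in ['d', 'b', 'c', 'e', 'a'] -> ['c', 'd', 'b', 'e', 'a']
'd': index 1 in ['c', 'd', 'b', 'e', 'a'] -> ['d', 'c', 'b', 'e', 'a']


Output: [0, 1, 1, 4, 0, 2, 4, 4, 2, 2, 2, 1]


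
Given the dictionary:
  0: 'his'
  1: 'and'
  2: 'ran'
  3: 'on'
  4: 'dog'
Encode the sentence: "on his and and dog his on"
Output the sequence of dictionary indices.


Look up each word in the dictionary:
  'on' -> 3
  'his' -> 0
  'and' -> 1
  'and' -> 1
  'dog' -> 4
  'his' -> 0
  'on' -> 3

Encoded: [3, 0, 1, 1, 4, 0, 3]


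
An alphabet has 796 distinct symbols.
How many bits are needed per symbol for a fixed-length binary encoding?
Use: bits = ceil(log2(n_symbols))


log2(796) = 9.6366
Bracket: 2^9 = 512 < 796 <= 2^10 = 1024
So ceil(log2(796)) = 10

bits = ceil(log2(796)) = ceil(9.6366) = 10 bits


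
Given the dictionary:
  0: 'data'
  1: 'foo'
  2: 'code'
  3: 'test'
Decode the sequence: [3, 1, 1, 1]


Look up each index in the dictionary:
  3 -> 'test'
  1 -> 'foo'
  1 -> 'foo'
  1 -> 'foo'

Decoded: "test foo foo foo"


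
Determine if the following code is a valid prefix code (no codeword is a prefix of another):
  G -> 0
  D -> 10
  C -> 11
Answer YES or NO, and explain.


Checking each pair (does one codeword prefix another?):
  G='0' vs D='10': no prefix
  G='0' vs C='11': no prefix
  D='10' vs G='0': no prefix
  D='10' vs C='11': no prefix
  C='11' vs G='0': no prefix
  C='11' vs D='10': no prefix
No violation found over all pairs.

YES -- this is a valid prefix code. No codeword is a prefix of any other codeword.


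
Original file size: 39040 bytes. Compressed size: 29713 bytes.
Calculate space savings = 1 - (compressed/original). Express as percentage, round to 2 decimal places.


ratio = compressed/original = 29713/39040 = 0.761091
savings = 1 - ratio = 1 - 0.761091 = 0.238909
as a percentage: 0.238909 * 100 = 23.89%

Space savings = 1 - 29713/39040 = 23.89%


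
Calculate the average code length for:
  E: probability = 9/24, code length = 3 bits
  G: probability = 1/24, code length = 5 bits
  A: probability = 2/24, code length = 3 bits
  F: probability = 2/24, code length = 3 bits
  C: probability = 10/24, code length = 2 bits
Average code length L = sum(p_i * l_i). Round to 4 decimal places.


Weighted contributions p_i * l_i:
  E: (9/24) * 3 = 27/24
  G: (1/24) * 5 = 5/24
  A: (2/24) * 3 = 6/24
  F: (2/24) * 3 = 6/24
  C: (10/24) * 2 = 20/24
Sum = (27 + 5 + 6 + 6 + 20)/24 = 64/24

L = 64/24 = 2.6667 bits/symbol


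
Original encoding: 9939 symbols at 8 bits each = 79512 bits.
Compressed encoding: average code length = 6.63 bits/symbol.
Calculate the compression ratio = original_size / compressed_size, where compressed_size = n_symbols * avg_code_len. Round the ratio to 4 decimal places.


original_size = n_symbols * orig_bits = 9939 * 8 = 79512 bits
compressed_size = n_symbols * avg_code_len = 9939 * 6.63 = 65895.57 bits
ratio = original_size / compressed_size = 79512 / 65895.57 = 1.2066

Compression ratio = 1.2066


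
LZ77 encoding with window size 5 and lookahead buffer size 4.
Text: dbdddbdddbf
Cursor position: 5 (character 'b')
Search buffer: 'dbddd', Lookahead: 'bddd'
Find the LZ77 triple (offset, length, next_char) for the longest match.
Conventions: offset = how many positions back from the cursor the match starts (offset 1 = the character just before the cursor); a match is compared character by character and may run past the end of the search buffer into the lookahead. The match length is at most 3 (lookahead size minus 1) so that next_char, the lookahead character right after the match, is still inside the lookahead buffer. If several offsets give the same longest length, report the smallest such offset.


Try each offset into the search buffer:
  offset=1 (pos 4, char 'd'): match length 0
  offset=2 (pos 3, char 'd'): match length 0
  offset=3 (pos 2, char 'd'): match length 0
  offset=4 (pos 1, char 'b'): match length 3
  offset=5 (pos 0, char 'd'): match length 0
Longest match has length 3 at offset 4.
next_char = character at position 5 + 3 = 8 -> 'd'

Best match: offset=4, length=3 (matching 'bdd' starting at position 1)
LZ77 triple: (4, 3, 'd')


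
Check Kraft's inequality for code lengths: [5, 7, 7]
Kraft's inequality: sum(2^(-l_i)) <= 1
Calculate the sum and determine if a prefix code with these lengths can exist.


Sum = 2^(-5) + 2^(-7) + 2^(-7)
    = 0.03125 + 0.0078125 + 0.0078125
    = 6/128 = 0.046875
Since 0.046875 <= 1, Kraft's inequality IS satisfied.
A prefix code with these lengths CAN exist.

Kraft sum = 0.046875. Satisfied.


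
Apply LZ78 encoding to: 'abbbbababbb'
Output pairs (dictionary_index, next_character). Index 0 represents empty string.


LZ78 encoding steps:
Dictionary: {0: ''}
Step 1: w='' (idx 0), next='a' -> output (0, 'a'), add 'a' as idx 1
Step 2: w='' (idx 0), next='b' -> output (0, 'b'), add 'b' as idx 2
Step 3: w='b' (idx 2), next='b' -> output (2, 'b'), add 'bb' as idx 3
Step 4: w='b' (idx 2), next='a' -> output (2, 'a'), add 'ba' as idx 4
Step 5: w='ba' (idx 4), next='b' -> output (4, 'b'), add 'bab' as idx 5
Step 6: w='bb' (idx 3), end of input -> output (3, '')


Encoded: [(0, 'a'), (0, 'b'), (2, 'b'), (2, 'a'), (4, 'b'), (3, '')]


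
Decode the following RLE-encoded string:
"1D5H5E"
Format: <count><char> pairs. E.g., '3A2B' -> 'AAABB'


Expanding each <count><char> pair:
  1D -> 'D'
  5H -> 'HHHHH'
  5E -> 'EEEEE'

Decoded = DHHHHHEEEEE


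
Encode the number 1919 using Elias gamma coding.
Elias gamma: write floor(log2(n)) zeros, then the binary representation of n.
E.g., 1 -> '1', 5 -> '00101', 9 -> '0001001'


num_bits = floor(log2(1919)) + 1 = 11
leading_zeros = num_bits - 1 = 10
binary(1919) = 11101111111

Elias gamma(1919) = '0000000000' + '11101111111' = 000000000011101111111 (21 bits)


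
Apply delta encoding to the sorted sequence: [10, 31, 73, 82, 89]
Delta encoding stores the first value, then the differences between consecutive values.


First value: 10
Deltas:
  31 - 10 = 21
  73 - 31 = 42
  82 - 73 = 9
  89 - 82 = 7


Delta encoded: [10, 21, 42, 9, 7]


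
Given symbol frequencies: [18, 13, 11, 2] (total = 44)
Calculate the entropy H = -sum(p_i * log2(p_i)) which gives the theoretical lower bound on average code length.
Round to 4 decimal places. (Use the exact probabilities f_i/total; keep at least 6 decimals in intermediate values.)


Per-symbol terms -p_i * log2(p_i) with p_i = f_i/44:
  p = 18/44 = 0.409091: log2(p) = -1.289507, -p*log2(p) = 0.527525
  p = 13/44 = 0.295455: log2(p) = -1.758992, -p*log2(p) = 0.519702
  p = 11/44 = 0.250000: log2(p) = -2.000000, -p*log2(p) = 0.500000
  p = 2/44 = 0.045455: log2(p) = -4.459432, -p*log2(p) = 0.202701
H = 0.527525 + 0.519702 + 0.500000 + 0.202701 = 1.749928

H = 1.7499 bits/symbol


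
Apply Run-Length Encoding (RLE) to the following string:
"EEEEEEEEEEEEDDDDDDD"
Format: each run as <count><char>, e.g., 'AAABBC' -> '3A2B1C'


Scanning runs left to right:
  i=0: run of 'E' x 12 -> '12E'
  i=12: run of 'D' x 7 -> '7D'

RLE = 12E7D


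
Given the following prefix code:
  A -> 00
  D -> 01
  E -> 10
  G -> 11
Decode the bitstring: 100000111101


Decoding step by step:
Bits 10 -> E
Bits 00 -> A
Bits 00 -> A
Bits 11 -> G
Bits 11 -> G
Bits 01 -> D


Decoded message: EAAGGD


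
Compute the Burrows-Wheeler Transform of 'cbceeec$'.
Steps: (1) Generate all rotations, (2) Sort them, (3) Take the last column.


Rotations (sorted):
  0: $cbceeec -> last char: c
  1: bceeec$c -> last char: c
  2: c$cbceee -> last char: e
  3: cbceeec$ -> last char: $
  4: ceeec$cb -> last char: b
  5: ec$cbcee -> last char: e
  6: eec$cbce -> last char: e
  7: eeec$cbc -> last char: c


BWT = cce$beec


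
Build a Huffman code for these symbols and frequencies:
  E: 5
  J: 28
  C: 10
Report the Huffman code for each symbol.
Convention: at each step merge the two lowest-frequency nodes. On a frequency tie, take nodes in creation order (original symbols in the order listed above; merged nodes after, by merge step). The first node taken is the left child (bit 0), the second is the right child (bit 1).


Huffman tree construction:
Step 1: Merge E(5) + C(10) = 15
Step 2: Merge (E+C)(15) + J(28) = 43
Read each symbol's code off the tree from the root (left child = 0, right child = 1).

Codes:
  E: 00 (length 2)
  J: 1 (length 1)
  C: 01 (length 2)
Average code length: 58/43 = 1.3488 bits/symbol


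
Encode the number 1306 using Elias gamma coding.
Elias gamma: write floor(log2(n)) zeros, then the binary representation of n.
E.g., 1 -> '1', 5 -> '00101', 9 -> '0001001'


num_bits = floor(log2(1306)) + 1 = 11
leading_zeros = num_bits - 1 = 10
binary(1306) = 10100011010

Elias gamma(1306) = '0000000000' + '10100011010' = 000000000010100011010 (21 bits)


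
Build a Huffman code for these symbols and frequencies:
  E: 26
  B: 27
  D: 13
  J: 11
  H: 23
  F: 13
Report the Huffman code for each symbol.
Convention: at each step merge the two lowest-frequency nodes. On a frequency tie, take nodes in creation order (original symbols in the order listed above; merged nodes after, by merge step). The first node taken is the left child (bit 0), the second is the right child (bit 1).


Huffman tree construction:
Step 1: Merge J(11) + D(13) = 24
Step 2: Merge F(13) + H(23) = 36
Step 3: Merge (J+D)(24) + E(26) = 50
Step 4: Merge B(27) + (F+H)(36) = 63
Step 5: Merge ((J+D)+E)(50) + (B+(F+H))(63) = 113
Read each symbol's code off the tree from the root (left child = 0, right child = 1).

Codes:
  E: 01 (length 2)
  B: 10 (length 2)
  D: 001 (length 3)
  J: 000 (length 3)
  H: 111 (length 3)
  F: 110 (length 3)
Average code length: 286/113 = 2.5310 bits/symbol


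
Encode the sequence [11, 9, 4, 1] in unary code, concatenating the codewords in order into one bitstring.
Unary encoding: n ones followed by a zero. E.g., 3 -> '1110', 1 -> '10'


Encode each number as n ones followed by a terminating 0:
  11 -> 111111111110 (12 bits)
  9 -> 1111111110 (10 bits)
  4 -> 11110 (5 bits)
  1 -> 10 (2 bits)
Total length = 12 + 10 + 5 + 2 = 29 bits.

Unary([11, 9, 4, 1]) = 11111111111011111111101111010 (29 bits)


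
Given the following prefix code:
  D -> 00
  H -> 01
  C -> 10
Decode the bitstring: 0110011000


Decoding step by step:
Bits 01 -> H
Bits 10 -> C
Bits 01 -> H
Bits 10 -> C
Bits 00 -> D


Decoded message: HCHCD


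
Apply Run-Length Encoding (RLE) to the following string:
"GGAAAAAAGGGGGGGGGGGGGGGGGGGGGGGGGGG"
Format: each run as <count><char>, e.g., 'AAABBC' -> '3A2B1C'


Scanning runs left to right:
  i=0: run of 'G' x 2 -> '2G'
  i=2: run of 'A' x 6 -> '6A'
  i=8: run of 'G' x 27 -> '27G'

RLE = 2G6A27G


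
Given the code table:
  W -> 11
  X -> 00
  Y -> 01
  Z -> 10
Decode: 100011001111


Decoding:
10 -> Z
00 -> X
11 -> W
00 -> X
11 -> W
11 -> W


Result: ZXWXWW


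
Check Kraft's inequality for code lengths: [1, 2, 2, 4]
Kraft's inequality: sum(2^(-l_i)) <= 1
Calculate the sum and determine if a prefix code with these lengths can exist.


Sum = 2^(-1) + 2^(-2) + 2^(-2) + 2^(-4)
    = 0.5 + 0.25 + 0.25 + 0.0625
    = 17/16 = 1.0625
Since 1.0625 > 1, Kraft's inequality is NOT satisfied.
A prefix code with these lengths CANNOT exist.

Kraft sum = 1.0625. Not satisfied.


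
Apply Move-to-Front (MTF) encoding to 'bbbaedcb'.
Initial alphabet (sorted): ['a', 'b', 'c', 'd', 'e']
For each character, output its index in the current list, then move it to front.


MTF encoding:
'b': index 1 in ['a', 'b', 'c', 'd', 'e'] -> ['b', 'a', 'c', 'd', 'e']
'b': index 0 in ['b', 'a', 'c', 'd', 'e'] -> ['b', 'a', 'c', 'd', 'e']
'b': index 0 in ['b', 'a', 'c', 'd', 'e'] -> ['b', 'a', 'c', 'd', 'e']
'a': index 1 in ['b', 'a', 'c', 'd', 'e'] -> ['a', 'b', 'c', 'd', 'e']
'e': index 4 in ['a', 'b', 'c', 'd', 'e'] -> ['e', 'a', 'b', 'c', 'd']
'd': index 4 in ['e', 'a', 'b', 'c', 'd'] -> ['d', 'e', 'a', 'b', 'c']
'c': index 4 in ['d', 'e', 'a', 'b', 'c'] -> ['c', 'd', 'e', 'a', 'b']
'b': index 4 in ['c', 'd', 'e', 'a', 'b'] -> ['b', 'c', 'd', 'e', 'a']


Output: [1, 0, 0, 1, 4, 4, 4, 4]


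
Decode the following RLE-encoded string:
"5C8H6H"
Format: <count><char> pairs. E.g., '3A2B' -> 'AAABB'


Expanding each <count><char> pair:
  5C -> 'CCCCC'
  8H -> 'HHHHHHHH'
  6H -> 'HHHHHH'

Decoded = CCCCCHHHHHHHHHHHHHH


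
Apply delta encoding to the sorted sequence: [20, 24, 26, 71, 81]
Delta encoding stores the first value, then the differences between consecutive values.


First value: 20
Deltas:
  24 - 20 = 4
  26 - 24 = 2
  71 - 26 = 45
  81 - 71 = 10


Delta encoded: [20, 4, 2, 45, 10]


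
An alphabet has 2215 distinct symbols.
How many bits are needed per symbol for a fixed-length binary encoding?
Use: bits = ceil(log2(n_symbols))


log2(2215) = 11.1131
Bracket: 2^11 = 2048 < 2215 <= 2^12 = 4096
So ceil(log2(2215)) = 12

bits = ceil(log2(2215)) = ceil(11.1131) = 12 bits


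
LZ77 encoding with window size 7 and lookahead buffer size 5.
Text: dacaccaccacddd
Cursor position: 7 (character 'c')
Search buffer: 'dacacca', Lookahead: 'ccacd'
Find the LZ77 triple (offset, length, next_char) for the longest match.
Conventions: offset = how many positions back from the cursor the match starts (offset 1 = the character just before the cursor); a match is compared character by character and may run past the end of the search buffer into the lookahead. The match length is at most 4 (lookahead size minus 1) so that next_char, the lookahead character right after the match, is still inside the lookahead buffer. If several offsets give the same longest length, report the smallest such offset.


Try each offset into the search buffer:
  offset=1 (pos 6, char 'a'): match length 0
  offset=2 (pos 5, char 'c'): match length 1
  offset=3 (pos 4, char 'c'): match length 4
  offset=4 (pos 3, char 'a'): match length 0
  offset=5 (pos 2, char 'c'): match length 1
  offset=6 (pos 1, char 'a'): match length 0
  offset=7 (pos 0, char 'd'): match length 0
Longest match has length 4 at offset 3.
next_char = character at position 7 + 4 = 11 -> 'd'

Best match: offset=3, length=4 (matching 'ccac' starting at position 4)
LZ77 triple: (3, 4, 'd')


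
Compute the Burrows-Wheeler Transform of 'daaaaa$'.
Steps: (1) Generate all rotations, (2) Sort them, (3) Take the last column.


Rotations (sorted):
  0: $daaaaa -> last char: a
  1: a$daaaa -> last char: a
  2: aa$daaa -> last char: a
  3: aaa$daa -> last char: a
  4: aaaa$da -> last char: a
  5: aaaaa$d -> last char: d
  6: daaaaa$ -> last char: $


BWT = aaaaad$


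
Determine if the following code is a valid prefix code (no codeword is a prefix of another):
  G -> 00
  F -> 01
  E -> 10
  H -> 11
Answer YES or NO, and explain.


Checking each pair (does one codeword prefix another?):
  G='00' vs F='01': no prefix
  G='00' vs E='10': no prefix
  G='00' vs H='11': no prefix
  F='01' vs G='00': no prefix
  F='01' vs E='10': no prefix
  F='01' vs H='11': no prefix
  E='10' vs G='00': no prefix
  E='10' vs F='01': no prefix
  E='10' vs H='11': no prefix
  H='11' vs G='00': no prefix
  H='11' vs F='01': no prefix
  H='11' vs E='10': no prefix
No violation found over all pairs.

YES -- this is a valid prefix code. No codeword is a prefix of any other codeword.


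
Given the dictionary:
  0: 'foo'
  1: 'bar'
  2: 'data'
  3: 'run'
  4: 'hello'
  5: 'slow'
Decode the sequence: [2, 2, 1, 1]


Look up each index in the dictionary:
  2 -> 'data'
  2 -> 'data'
  1 -> 'bar'
  1 -> 'bar'

Decoded: "data data bar bar"


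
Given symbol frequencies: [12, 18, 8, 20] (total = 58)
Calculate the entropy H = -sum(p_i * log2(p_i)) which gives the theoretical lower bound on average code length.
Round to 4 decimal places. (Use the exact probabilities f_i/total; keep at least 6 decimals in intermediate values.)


Per-symbol terms -p_i * log2(p_i) with p_i = f_i/58:
  p = 12/58 = 0.206897: log2(p) = -2.273018, -p*log2(p) = 0.470280
  p = 18/58 = 0.310345: log2(p) = -1.688056, -p*log2(p) = 0.523879
  p = 8/58 = 0.137931: log2(p) = -2.857981, -p*log2(p) = 0.394204
  p = 20/58 = 0.344828: log2(p) = -1.536053, -p*log2(p) = 0.529673
H = 0.470280 + 0.523879 + 0.394204 + 0.529673 = 1.918036

H = 1.918 bits/symbol


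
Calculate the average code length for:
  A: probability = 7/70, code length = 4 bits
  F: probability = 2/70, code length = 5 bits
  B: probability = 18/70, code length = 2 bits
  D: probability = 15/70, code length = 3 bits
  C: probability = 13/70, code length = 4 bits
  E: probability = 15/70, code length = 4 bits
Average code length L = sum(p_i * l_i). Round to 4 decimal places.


Weighted contributions p_i * l_i:
  A: (7/70) * 4 = 28/70
  F: (2/70) * 5 = 10/70
  B: (18/70) * 2 = 36/70
  D: (15/70) * 3 = 45/70
  C: (13/70) * 4 = 52/70
  E: (15/70) * 4 = 60/70
Sum = (28 + 10 + 36 + 45 + 52 + 60)/70 = 231/70

L = 231/70 = 3.3000 bits/symbol


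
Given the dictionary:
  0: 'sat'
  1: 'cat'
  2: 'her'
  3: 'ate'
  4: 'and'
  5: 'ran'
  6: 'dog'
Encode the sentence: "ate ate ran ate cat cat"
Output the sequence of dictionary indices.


Look up each word in the dictionary:
  'ate' -> 3
  'ate' -> 3
  'ran' -> 5
  'ate' -> 3
  'cat' -> 1
  'cat' -> 1

Encoded: [3, 3, 5, 3, 1, 1]


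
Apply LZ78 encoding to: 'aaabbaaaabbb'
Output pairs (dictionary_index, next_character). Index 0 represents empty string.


LZ78 encoding steps:
Dictionary: {0: ''}
Step 1: w='' (idx 0), next='a' -> output (0, 'a'), add 'a' as idx 1
Step 2: w='a' (idx 1), next='a' -> output (1, 'a'), add 'aa' as idx 2
Step 3: w='' (idx 0), next='b' -> output (0, 'b'), add 'b' as idx 3
Step 4: w='b' (idx 3), next='a' -> output (3, 'a'), add 'ba' as idx 4
Step 5: w='aa' (idx 2), next='a' -> output (2, 'a'), add 'aaa' as idx 5
Step 6: w='b' (idx 3), next='b' -> output (3, 'b'), add 'bb' as idx 6
Step 7: w='b' (idx 3), end of input -> output (3, '')


Encoded: [(0, 'a'), (1, 'a'), (0, 'b'), (3, 'a'), (2, 'a'), (3, 'b'), (3, '')]


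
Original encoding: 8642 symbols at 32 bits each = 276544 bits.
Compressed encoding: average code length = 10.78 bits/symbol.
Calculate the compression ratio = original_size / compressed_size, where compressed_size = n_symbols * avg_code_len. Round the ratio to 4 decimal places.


original_size = n_symbols * orig_bits = 8642 * 32 = 276544 bits
compressed_size = n_symbols * avg_code_len = 8642 * 10.78 = 93160.76 bits
ratio = original_size / compressed_size = 276544 / 93160.76 = 2.9685

Compression ratio = 2.9685


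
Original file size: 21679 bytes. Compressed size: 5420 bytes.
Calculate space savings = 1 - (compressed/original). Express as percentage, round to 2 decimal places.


ratio = compressed/original = 5420/21679 = 0.250012
savings = 1 - ratio = 1 - 0.250012 = 0.749988
as a percentage: 0.749988 * 100 = 75.0%

Space savings = 1 - 5420/21679 = 75.0%


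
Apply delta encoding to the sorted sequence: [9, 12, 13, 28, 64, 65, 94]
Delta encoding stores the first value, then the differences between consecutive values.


First value: 9
Deltas:
  12 - 9 = 3
  13 - 12 = 1
  28 - 13 = 15
  64 - 28 = 36
  65 - 64 = 1
  94 - 65 = 29


Delta encoded: [9, 3, 1, 15, 36, 1, 29]


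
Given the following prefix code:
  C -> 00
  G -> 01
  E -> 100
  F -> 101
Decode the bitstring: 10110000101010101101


Decoding step by step:
Bits 101 -> F
Bits 100 -> E
Bits 00 -> C
Bits 101 -> F
Bits 01 -> G
Bits 01 -> G
Bits 01 -> G
Bits 101 -> F


Decoded message: FECFGGGF


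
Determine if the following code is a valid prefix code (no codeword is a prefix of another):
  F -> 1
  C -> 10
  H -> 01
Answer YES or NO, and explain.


Checking each pair (does one codeword prefix another?):
  F='1' vs C='10': prefix -- VIOLATION

NO -- this is NOT a valid prefix code. F (1) is a prefix of C (10).


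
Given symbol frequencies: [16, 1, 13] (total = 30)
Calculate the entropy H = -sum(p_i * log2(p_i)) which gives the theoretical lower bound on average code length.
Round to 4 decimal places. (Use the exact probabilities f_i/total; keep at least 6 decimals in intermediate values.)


Per-symbol terms -p_i * log2(p_i) with p_i = f_i/30:
  p = 16/30 = 0.533333: log2(p) = -0.906891, -p*log2(p) = 0.483675
  p = 1/30 = 0.033333: log2(p) = -4.906891, -p*log2(p) = 0.163563
  p = 13/30 = 0.433333: log2(p) = -1.206451, -p*log2(p) = 0.522795
H = 0.483675 + 0.163563 + 0.522795 = 1.170033

H = 1.17 bits/symbol


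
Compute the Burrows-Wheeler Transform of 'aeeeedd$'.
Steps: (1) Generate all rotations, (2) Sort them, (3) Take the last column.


Rotations (sorted):
  0: $aeeeedd -> last char: d
  1: aeeeedd$ -> last char: $
  2: d$aeeeed -> last char: d
  3: dd$aeeee -> last char: e
  4: edd$aeee -> last char: e
  5: eedd$aee -> last char: e
  6: eeedd$ae -> last char: e
  7: eeeedd$a -> last char: a


BWT = d$deeeea


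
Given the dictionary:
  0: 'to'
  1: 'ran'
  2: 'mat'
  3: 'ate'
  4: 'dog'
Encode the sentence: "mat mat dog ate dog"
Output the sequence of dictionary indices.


Look up each word in the dictionary:
  'mat' -> 2
  'mat' -> 2
  'dog' -> 4
  'ate' -> 3
  'dog' -> 4

Encoded: [2, 2, 4, 3, 4]


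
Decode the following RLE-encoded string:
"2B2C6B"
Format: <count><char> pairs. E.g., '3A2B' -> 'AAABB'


Expanding each <count><char> pair:
  2B -> 'BB'
  2C -> 'CC'
  6B -> 'BBBBBB'

Decoded = BBCCBBBBBB


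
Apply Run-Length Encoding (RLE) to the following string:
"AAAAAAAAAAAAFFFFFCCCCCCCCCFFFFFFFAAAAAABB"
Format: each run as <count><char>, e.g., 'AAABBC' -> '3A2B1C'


Scanning runs left to right:
  i=0: run of 'A' x 12 -> '12A'
  i=12: run of 'F' x 5 -> '5F'
  i=17: run of 'C' x 9 -> '9C'
  i=26: run of 'F' x 7 -> '7F'
  i=33: run of 'A' x 6 -> '6A'
  i=39: run of 'B' x 2 -> '2B'

RLE = 12A5F9C7F6A2B


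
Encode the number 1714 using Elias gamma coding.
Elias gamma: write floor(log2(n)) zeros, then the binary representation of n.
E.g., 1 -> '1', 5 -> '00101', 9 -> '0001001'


num_bits = floor(log2(1714)) + 1 = 11
leading_zeros = num_bits - 1 = 10
binary(1714) = 11010110010

Elias gamma(1714) = '0000000000' + '11010110010' = 000000000011010110010 (21 bits)


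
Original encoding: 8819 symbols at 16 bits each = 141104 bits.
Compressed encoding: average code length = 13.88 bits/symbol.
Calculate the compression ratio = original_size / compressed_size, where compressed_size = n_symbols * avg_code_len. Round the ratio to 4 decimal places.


original_size = n_symbols * orig_bits = 8819 * 16 = 141104 bits
compressed_size = n_symbols * avg_code_len = 8819 * 13.88 = 122407.72 bits
ratio = original_size / compressed_size = 141104 / 122407.72 = 1.1527

Compression ratio = 1.1527


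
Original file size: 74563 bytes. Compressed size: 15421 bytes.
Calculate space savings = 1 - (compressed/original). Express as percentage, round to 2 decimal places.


ratio = compressed/original = 15421/74563 = 0.206818
savings = 1 - ratio = 1 - 0.206818 = 0.793182
as a percentage: 0.793182 * 100 = 79.32%

Space savings = 1 - 15421/74563 = 79.32%


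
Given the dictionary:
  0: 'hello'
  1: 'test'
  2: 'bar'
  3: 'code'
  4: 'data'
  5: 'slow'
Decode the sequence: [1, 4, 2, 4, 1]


Look up each index in the dictionary:
  1 -> 'test'
  4 -> 'data'
  2 -> 'bar'
  4 -> 'data'
  1 -> 'test'

Decoded: "test data bar data test"


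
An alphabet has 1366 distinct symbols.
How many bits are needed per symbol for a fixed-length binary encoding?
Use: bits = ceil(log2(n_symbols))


log2(1366) = 10.4157
Bracket: 2^10 = 1024 < 1366 <= 2^11 = 2048
So ceil(log2(1366)) = 11

bits = ceil(log2(1366)) = ceil(10.4157) = 11 bits


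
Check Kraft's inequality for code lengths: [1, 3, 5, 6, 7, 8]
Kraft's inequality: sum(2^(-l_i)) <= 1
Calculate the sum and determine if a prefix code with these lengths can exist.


Sum = 2^(-1) + 2^(-3) + 2^(-5) + 2^(-6) + 2^(-7) + 2^(-8)
    = 0.5 + 0.125 + 0.03125 + 0.015625 + 0.0078125 + 0.00390625
    = 175/256 = 0.68359375
Since 0.68359375 <= 1, Kraft's inequality IS satisfied.
A prefix code with these lengths CAN exist.

Kraft sum = 0.68359375. Satisfied.


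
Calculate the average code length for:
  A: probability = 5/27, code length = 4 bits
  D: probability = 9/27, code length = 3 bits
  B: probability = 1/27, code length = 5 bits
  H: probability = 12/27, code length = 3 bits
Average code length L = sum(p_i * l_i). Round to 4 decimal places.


Weighted contributions p_i * l_i:
  A: (5/27) * 4 = 20/27
  D: (9/27) * 3 = 27/27
  B: (1/27) * 5 = 5/27
  H: (12/27) * 3 = 36/27
Sum = (20 + 27 + 5 + 36)/27 = 88/27

L = 88/27 = 3.2593 bits/symbol


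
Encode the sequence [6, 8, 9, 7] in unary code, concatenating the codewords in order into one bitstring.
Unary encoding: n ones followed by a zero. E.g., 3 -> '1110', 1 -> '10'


Encode each number as n ones followed by a terminating 0:
  6 -> 1111110 (7 bits)
  8 -> 111111110 (9 bits)
  9 -> 1111111110 (10 bits)
  7 -> 11111110 (8 bits)
Total length = 7 + 9 + 10 + 8 = 34 bits.

Unary([6, 8, 9, 7]) = 1111110111111110111111111011111110 (34 bits)


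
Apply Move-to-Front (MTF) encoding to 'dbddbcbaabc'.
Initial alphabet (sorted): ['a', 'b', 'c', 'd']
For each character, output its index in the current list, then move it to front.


MTF encoding:
'd': index 3 in ['a', 'b', 'c', 'd'] -> ['d', 'a', 'b', 'c']
'b': index 2 in ['d', 'a', 'b', 'c'] -> ['b', 'd', 'a', 'c']
'd': index 1 in ['b', 'd', 'a', 'c'] -> ['d', 'b', 'a', 'c']
'd': index 0 in ['d', 'b', 'a', 'c'] -> ['d', 'b', 'a', 'c']
'b': index 1 in ['d', 'b', 'a', 'c'] -> ['b', 'd', 'a', 'c']
'c': index 3 in ['b', 'd', 'a', 'c'] -> ['c', 'b', 'd', 'a']
'b': index 1 in ['c', 'b', 'd', 'a'] -> ['b', 'c', 'd', 'a']
'a': index 3 in ['b', 'c', 'd', 'a'] -> ['a', 'b', 'c', 'd']
'a': index 0 in ['a', 'b', 'c', 'd'] -> ['a', 'b', 'c', 'd']
'b': index 1 in ['a', 'b', 'c', 'd'] -> ['b', 'a', 'c', 'd']
'c': index 2 in ['b', 'a', 'c', 'd'] -> ['c', 'b', 'a', 'd']


Output: [3, 2, 1, 0, 1, 3, 1, 3, 0, 1, 2]


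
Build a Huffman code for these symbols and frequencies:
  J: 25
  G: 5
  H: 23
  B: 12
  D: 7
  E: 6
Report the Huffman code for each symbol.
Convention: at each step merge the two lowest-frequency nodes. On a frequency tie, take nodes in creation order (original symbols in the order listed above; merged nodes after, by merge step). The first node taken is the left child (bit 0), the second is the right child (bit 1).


Huffman tree construction:
Step 1: Merge G(5) + E(6) = 11
Step 2: Merge D(7) + (G+E)(11) = 18
Step 3: Merge B(12) + (D+(G+E))(18) = 30
Step 4: Merge H(23) + J(25) = 48
Step 5: Merge (B+(D+(G+E)))(30) + (H+J)(48) = 78
Read each symbol's code off the tree from the root (left child = 0, right child = 1).

Codes:
  J: 11 (length 2)
  G: 0110 (length 4)
  H: 10 (length 2)
  B: 00 (length 2)
  D: 010 (length 3)
  E: 0111 (length 4)
Average code length: 185/78 = 2.3718 bits/symbol


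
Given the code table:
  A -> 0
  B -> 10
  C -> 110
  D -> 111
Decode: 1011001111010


Decoding:
10 -> B
110 -> C
0 -> A
111 -> D
10 -> B
10 -> B


Result: BCADBB


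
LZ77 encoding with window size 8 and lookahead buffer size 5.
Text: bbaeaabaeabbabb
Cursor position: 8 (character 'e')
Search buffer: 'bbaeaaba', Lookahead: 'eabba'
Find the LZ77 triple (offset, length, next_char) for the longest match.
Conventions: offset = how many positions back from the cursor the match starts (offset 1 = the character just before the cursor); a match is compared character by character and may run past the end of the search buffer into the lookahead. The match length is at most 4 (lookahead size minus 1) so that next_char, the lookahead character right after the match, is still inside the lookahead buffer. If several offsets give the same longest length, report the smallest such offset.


Try each offset into the search buffer:
  offset=1 (pos 7, char 'a'): match length 0
  offset=2 (pos 6, char 'b'): match length 0
  offset=3 (pos 5, char 'a'): match length 0
  offset=4 (pos 4, char 'a'): match length 0
  offset=5 (pos 3, char 'e'): match length 2
  offset=6 (pos 2, char 'a'): match length 0
  offset=7 (pos 1, char 'b'): match length 0
  offset=8 (pos 0, char 'b'): match length 0
Longest match has length 2 at offset 5.
next_char = character at position 8 + 2 = 10 -> 'b'

Best match: offset=5, length=2 (matching 'ea' starting at position 3)
LZ77 triple: (5, 2, 'b')


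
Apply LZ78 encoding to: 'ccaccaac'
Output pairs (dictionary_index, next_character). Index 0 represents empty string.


LZ78 encoding steps:
Dictionary: {0: ''}
Step 1: w='' (idx 0), next='c' -> output (0, 'c'), add 'c' as idx 1
Step 2: w='c' (idx 1), next='a' -> output (1, 'a'), add 'ca' as idx 2
Step 3: w='c' (idx 1), next='c' -> output (1, 'c'), add 'cc' as idx 3
Step 4: w='' (idx 0), next='a' -> output (0, 'a'), add 'a' as idx 4
Step 5: w='a' (idx 4), next='c' -> output (4, 'c'), add 'ac' as idx 5


Encoded: [(0, 'c'), (1, 'a'), (1, 'c'), (0, 'a'), (4, 'c')]


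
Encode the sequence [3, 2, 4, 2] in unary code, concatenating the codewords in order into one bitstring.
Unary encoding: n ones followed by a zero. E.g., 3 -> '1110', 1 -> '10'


Encode each number as n ones followed by a terminating 0:
  3 -> 1110 (4 bits)
  2 -> 110 (3 bits)
  4 -> 11110 (5 bits)
  2 -> 110 (3 bits)
Total length = 4 + 3 + 5 + 3 = 15 bits.

Unary([3, 2, 4, 2]) = 111011011110110 (15 bits)


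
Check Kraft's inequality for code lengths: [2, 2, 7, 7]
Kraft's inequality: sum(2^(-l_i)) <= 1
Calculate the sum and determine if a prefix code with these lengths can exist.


Sum = 2^(-2) + 2^(-2) + 2^(-7) + 2^(-7)
    = 0.25 + 0.25 + 0.0078125 + 0.0078125
    = 66/128 = 0.515625
Since 0.515625 <= 1, Kraft's inequality IS satisfied.
A prefix code with these lengths CAN exist.

Kraft sum = 0.515625. Satisfied.


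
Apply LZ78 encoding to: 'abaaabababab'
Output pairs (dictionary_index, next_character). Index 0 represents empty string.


LZ78 encoding steps:
Dictionary: {0: ''}
Step 1: w='' (idx 0), next='a' -> output (0, 'a'), add 'a' as idx 1
Step 2: w='' (idx 0), next='b' -> output (0, 'b'), add 'b' as idx 2
Step 3: w='a' (idx 1), next='a' -> output (1, 'a'), add 'aa' as idx 3
Step 4: w='a' (idx 1), next='b' -> output (1, 'b'), add 'ab' as idx 4
Step 5: w='ab' (idx 4), next='a' -> output (4, 'a'), add 'aba' as idx 5
Step 6: w='b' (idx 2), next='a' -> output (2, 'a'), add 'ba' as idx 6
Step 7: w='b' (idx 2), end of input -> output (2, '')


Encoded: [(0, 'a'), (0, 'b'), (1, 'a'), (1, 'b'), (4, 'a'), (2, 'a'), (2, '')]


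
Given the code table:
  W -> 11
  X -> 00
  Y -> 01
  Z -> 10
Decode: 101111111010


Decoding:
10 -> Z
11 -> W
11 -> W
11 -> W
10 -> Z
10 -> Z


Result: ZWWWZZ


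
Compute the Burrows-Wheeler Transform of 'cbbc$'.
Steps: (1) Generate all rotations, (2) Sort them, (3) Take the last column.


Rotations (sorted):
  0: $cbbc -> last char: c
  1: bbc$c -> last char: c
  2: bc$cb -> last char: b
  3: c$cbb -> last char: b
  4: cbbc$ -> last char: $


BWT = ccbb$


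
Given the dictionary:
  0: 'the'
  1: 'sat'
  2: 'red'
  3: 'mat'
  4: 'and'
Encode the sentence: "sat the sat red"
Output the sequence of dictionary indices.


Look up each word in the dictionary:
  'sat' -> 1
  'the' -> 0
  'sat' -> 1
  'red' -> 2

Encoded: [1, 0, 1, 2]


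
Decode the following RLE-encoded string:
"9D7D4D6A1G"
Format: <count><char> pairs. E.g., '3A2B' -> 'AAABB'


Expanding each <count><char> pair:
  9D -> 'DDDDDDDDD'
  7D -> 'DDDDDDD'
  4D -> 'DDDD'
  6A -> 'AAAAAA'
  1G -> 'G'

Decoded = DDDDDDDDDDDDDDDDDDDDAAAAAAG


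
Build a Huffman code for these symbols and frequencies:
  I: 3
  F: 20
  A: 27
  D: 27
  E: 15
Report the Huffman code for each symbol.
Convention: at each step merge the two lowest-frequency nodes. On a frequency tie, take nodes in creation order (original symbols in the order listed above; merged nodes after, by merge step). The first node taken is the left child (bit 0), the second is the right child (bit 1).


Huffman tree construction:
Step 1: Merge I(3) + E(15) = 18
Step 2: Merge (I+E)(18) + F(20) = 38
Step 3: Merge A(27) + D(27) = 54
Step 4: Merge ((I+E)+F)(38) + (A+D)(54) = 92
Read each symbol's code off the tree from the root (left child = 0, right child = 1).

Codes:
  I: 000 (length 3)
  F: 01 (length 2)
  A: 10 (length 2)
  D: 11 (length 2)
  E: 001 (length 3)
Average code length: 202/92 = 2.1957 bits/symbol


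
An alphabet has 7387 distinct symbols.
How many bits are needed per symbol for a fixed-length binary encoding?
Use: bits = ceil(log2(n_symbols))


log2(7387) = 12.8508
Bracket: 2^12 = 4096 < 7387 <= 2^13 = 8192
So ceil(log2(7387)) = 13

bits = ceil(log2(7387)) = ceil(12.8508) = 13 bits


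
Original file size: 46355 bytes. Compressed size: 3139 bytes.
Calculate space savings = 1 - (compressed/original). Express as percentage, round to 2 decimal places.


ratio = compressed/original = 3139/46355 = 0.067717
savings = 1 - ratio = 1 - 0.067717 = 0.932283
as a percentage: 0.932283 * 100 = 93.23%

Space savings = 1 - 3139/46355 = 93.23%


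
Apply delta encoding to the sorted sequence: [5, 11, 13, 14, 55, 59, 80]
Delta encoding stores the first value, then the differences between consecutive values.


First value: 5
Deltas:
  11 - 5 = 6
  13 - 11 = 2
  14 - 13 = 1
  55 - 14 = 41
  59 - 55 = 4
  80 - 59 = 21


Delta encoded: [5, 6, 2, 1, 41, 4, 21]


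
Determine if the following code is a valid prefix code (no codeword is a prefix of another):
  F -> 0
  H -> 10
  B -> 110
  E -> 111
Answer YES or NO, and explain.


Checking each pair (does one codeword prefix another?):
  F='0' vs H='10': no prefix
  F='0' vs B='110': no prefix
  F='0' vs E='111': no prefix
  H='10' vs F='0': no prefix
  H='10' vs B='110': no prefix
  H='10' vs E='111': no prefix
  B='110' vs F='0': no prefix
  B='110' vs H='10': no prefix
  B='110' vs E='111': no prefix
  E='111' vs F='0': no prefix
  E='111' vs H='10': no prefix
  E='111' vs B='110': no prefix
No violation found over all pairs.

YES -- this is a valid prefix code. No codeword is a prefix of any other codeword.


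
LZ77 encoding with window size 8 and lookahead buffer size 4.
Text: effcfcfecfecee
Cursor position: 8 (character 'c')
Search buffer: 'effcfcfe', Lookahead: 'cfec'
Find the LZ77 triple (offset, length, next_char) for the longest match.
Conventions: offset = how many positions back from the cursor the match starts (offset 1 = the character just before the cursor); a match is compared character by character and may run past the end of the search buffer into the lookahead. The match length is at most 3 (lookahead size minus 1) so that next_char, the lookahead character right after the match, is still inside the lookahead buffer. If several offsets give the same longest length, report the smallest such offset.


Try each offset into the search buffer:
  offset=1 (pos 7, char 'e'): match length 0
  offset=2 (pos 6, char 'f'): match length 0
  offset=3 (pos 5, char 'c'): match length 3
  offset=4 (pos 4, char 'f'): match length 0
  offset=5 (pos 3, char 'c'): match length 2
  offset=6 (pos 2, char 'f'): match length 0
  offset=7 (pos 1, char 'f'): match length 0
  offset=8 (pos 0, char 'e'): match length 0
Longest match has length 3 at offset 3.
next_char = character at position 8 + 3 = 11 -> 'c'

Best match: offset=3, length=3 (matching 'cfe' starting at position 5)
LZ77 triple: (3, 3, 'c')


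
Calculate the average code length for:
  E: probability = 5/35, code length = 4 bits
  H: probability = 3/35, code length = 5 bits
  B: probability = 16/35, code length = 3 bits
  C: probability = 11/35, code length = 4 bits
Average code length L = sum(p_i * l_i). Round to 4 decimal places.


Weighted contributions p_i * l_i:
  E: (5/35) * 4 = 20/35
  H: (3/35) * 5 = 15/35
  B: (16/35) * 3 = 48/35
  C: (11/35) * 4 = 44/35
Sum = (20 + 15 + 48 + 44)/35 = 127/35

L = 127/35 = 3.6286 bits/symbol


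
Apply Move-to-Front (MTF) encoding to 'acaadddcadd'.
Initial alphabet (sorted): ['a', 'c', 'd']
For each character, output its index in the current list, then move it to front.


MTF encoding:
'a': index 0 in ['a', 'c', 'd'] -> ['a', 'c', 'd']
'c': index 1 in ['a', 'c', 'd'] -> ['c', 'a', 'd']
'a': index 1 in ['c', 'a', 'd'] -> ['a', 'c', 'd']
'a': index 0 in ['a', 'c', 'd'] -> ['a', 'c', 'd']
'd': index 2 in ['a', 'c', 'd'] -> ['d', 'a', 'c']
'd': index 0 in ['d', 'a', 'c'] -> ['d', 'a', 'c']
'd': index 0 in ['d', 'a', 'c'] -> ['d', 'a', 'c']
'c': index 2 in ['d', 'a', 'c'] -> ['c', 'd', 'a']
'a': index 2 in ['c', 'd', 'a'] -> ['a', 'c', 'd']
'd': index 2 in ['a', 'c', 'd'] -> ['d', 'a', 'c']
'd': index 0 in ['d', 'a', 'c'] -> ['d', 'a', 'c']


Output: [0, 1, 1, 0, 2, 0, 0, 2, 2, 2, 0]


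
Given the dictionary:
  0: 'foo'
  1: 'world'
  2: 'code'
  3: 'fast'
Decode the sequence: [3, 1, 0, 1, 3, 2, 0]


Look up each index in the dictionary:
  3 -> 'fast'
  1 -> 'world'
  0 -> 'foo'
  1 -> 'world'
  3 -> 'fast'
  2 -> 'code'
  0 -> 'foo'

Decoded: "fast world foo world fast code foo"


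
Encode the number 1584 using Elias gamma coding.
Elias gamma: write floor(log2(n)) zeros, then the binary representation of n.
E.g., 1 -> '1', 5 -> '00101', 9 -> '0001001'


num_bits = floor(log2(1584)) + 1 = 11
leading_zeros = num_bits - 1 = 10
binary(1584) = 11000110000

Elias gamma(1584) = '0000000000' + '11000110000' = 000000000011000110000 (21 bits)


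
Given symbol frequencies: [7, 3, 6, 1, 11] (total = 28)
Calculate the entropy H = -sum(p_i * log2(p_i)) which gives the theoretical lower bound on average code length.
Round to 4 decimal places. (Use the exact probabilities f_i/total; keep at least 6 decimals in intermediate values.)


Per-symbol terms -p_i * log2(p_i) with p_i = f_i/28:
  p = 7/28 = 0.250000: log2(p) = -2.000000, -p*log2(p) = 0.500000
  p = 3/28 = 0.107143: log2(p) = -3.222392, -p*log2(p) = 0.345256
  p = 6/28 = 0.214286: log2(p) = -2.222392, -p*log2(p) = 0.476227
  p = 1/28 = 0.035714: log2(p) = -4.807355, -p*log2(p) = 0.171691
  p = 11/28 = 0.392857: log2(p) = -1.347923, -p*log2(p) = 0.529541
H = 0.500000 + 0.345256 + 0.476227 + 0.171691 + 0.529541 = 2.022715

H = 2.0227 bits/symbol


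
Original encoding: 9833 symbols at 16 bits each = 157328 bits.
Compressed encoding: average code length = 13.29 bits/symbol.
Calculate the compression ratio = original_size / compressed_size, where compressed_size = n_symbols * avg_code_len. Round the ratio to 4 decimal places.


original_size = n_symbols * orig_bits = 9833 * 16 = 157328 bits
compressed_size = n_symbols * avg_code_len = 9833 * 13.29 = 130680.57 bits
ratio = original_size / compressed_size = 157328 / 130680.57 = 1.2039

Compression ratio = 1.2039
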